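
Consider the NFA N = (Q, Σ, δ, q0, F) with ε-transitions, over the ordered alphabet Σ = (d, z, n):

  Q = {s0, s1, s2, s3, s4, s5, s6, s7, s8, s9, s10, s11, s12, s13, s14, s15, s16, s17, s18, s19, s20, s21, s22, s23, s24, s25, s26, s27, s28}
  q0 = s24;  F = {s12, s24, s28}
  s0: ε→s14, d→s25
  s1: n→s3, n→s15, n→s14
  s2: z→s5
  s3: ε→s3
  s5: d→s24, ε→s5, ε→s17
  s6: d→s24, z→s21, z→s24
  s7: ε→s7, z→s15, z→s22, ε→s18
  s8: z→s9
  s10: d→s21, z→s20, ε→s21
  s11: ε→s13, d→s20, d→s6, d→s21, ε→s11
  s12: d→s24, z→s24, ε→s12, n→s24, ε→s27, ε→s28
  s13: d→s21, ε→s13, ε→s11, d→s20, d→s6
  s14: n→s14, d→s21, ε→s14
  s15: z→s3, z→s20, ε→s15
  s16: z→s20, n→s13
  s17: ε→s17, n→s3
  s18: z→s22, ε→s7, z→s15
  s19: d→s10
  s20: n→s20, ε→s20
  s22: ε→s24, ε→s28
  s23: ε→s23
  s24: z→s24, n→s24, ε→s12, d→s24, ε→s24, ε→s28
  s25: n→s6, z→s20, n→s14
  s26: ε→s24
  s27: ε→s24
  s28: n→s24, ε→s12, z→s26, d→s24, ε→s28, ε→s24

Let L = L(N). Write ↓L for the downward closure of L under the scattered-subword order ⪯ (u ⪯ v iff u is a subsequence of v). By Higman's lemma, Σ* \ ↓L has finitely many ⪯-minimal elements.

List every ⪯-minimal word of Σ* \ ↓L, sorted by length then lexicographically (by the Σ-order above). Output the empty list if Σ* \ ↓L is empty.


|Q|=29, |F|=3, |δ|=73 (30 ε).
min D↑ (1 st, q0=0, F={}): 0:d→0,z→0,n→0.
L(D↑) = ∅; no obstructions.

A = [].


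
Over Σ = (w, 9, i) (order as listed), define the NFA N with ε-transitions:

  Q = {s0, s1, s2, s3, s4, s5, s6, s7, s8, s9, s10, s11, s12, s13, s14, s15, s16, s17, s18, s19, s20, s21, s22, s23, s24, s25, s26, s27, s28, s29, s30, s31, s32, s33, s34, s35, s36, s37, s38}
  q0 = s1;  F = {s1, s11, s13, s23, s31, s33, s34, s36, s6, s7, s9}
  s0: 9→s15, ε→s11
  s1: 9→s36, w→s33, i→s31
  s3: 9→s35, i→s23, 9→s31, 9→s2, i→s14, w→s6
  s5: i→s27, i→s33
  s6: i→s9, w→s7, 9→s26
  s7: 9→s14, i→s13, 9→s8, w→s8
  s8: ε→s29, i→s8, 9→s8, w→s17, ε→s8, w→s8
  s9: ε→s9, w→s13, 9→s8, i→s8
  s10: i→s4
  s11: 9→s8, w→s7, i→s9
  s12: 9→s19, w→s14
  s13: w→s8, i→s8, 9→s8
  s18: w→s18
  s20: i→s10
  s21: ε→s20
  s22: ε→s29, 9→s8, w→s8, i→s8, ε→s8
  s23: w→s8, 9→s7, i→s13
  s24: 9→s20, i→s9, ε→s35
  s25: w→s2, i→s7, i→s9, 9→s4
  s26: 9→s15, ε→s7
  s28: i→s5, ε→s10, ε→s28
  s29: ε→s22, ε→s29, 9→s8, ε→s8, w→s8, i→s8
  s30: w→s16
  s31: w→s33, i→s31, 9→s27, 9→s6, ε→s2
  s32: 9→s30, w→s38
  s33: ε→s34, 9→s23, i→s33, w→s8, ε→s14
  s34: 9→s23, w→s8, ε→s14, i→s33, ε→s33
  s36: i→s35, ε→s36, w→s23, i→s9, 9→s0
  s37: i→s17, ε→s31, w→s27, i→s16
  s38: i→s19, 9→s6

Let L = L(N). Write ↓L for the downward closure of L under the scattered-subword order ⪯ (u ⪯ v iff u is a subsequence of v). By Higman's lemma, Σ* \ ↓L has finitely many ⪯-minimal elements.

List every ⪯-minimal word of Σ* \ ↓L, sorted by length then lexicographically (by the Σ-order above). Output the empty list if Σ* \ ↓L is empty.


|Q|=39, |F|=11, |δ|=97 (21 ε).
min D↑ (11 st, q0=0, F={4}): 0:w→1,9→2,i→3 1:w→4,9→5,i→1 2:w→5,9→6,i→7 3:w→1,9→8,i→3 4:w→4,9→4,i→4 5:w→4,9→9,i→10 6:w→9,9→4,i→7 7:w→10,9→4,i→4 8:w→9,9→9,i→7 9:w→4,9→4,i→10 10:w→4,9→4,i→4.
'ww': N↓-sim [22, 10, 4] end={s17,s22,s29,s8} ∉↓L; 2/2 del acc.
'999': |S_i|=[22, 17, 12, 6] end={s14,s15,s17,s22,s29,s8} ∉↓L; 3/3 del acc.
'9i9': N↓-sim [22, 17, 7, 4] end={s17,s22,s29,s8} — reject; 3/3 del acc.
'9ii': N↓-sim [22, 17, 7, 4] end={s17,s22,s29,s8} rej; 3/3 deletions ∈↓L.
'i9w9': |S_i|=[22, 18, 13, 7, 5] end={s14,s17,s22,s29,s8} rej; 4/4 deletions ∈↓L.
'i99w': N↓-sim [22, 18, 13, 9, 4] end={s17,s22,s29,s8} — reject; 4/4 single-dels accept.
6 minimals (antichain).

Antichain: [ww, 999, 9i9, 9ii, i9w9, i99w].


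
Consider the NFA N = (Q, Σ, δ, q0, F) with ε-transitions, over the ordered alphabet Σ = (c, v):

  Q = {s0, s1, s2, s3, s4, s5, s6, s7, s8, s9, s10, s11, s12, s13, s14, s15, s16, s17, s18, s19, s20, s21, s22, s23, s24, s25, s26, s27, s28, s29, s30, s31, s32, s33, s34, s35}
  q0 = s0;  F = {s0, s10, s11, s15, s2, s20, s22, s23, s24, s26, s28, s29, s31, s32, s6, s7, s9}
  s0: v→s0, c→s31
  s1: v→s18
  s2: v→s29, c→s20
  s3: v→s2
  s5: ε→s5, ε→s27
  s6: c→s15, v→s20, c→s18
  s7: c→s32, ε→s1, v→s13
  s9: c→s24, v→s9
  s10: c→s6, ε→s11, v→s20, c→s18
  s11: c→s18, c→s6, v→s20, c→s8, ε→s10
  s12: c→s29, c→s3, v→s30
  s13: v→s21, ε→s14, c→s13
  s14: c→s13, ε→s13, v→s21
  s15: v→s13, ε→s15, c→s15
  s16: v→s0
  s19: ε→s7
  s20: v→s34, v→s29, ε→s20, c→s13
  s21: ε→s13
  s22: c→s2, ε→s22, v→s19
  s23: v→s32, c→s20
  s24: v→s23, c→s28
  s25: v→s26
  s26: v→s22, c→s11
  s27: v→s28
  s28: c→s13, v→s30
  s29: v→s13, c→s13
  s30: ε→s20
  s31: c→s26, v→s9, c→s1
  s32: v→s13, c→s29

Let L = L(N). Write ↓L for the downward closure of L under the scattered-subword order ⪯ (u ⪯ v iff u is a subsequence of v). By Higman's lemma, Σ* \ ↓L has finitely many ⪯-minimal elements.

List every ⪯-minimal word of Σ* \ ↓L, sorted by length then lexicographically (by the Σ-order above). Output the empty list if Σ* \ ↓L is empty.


A = [cccvc, ccvvv, cvccc, cccccv].

|Q|=36, |F|=17, |δ|=65 (13 ε).
min D↑ (17 st, q0=0, F={14}): 0:c→1,v→0 1:c→2,v→3 2:c→4,v→5 3:c→6,v→3 4:c→7,v→8 5:c→9,v→10 6:c→11,v→12 7:c→13,v→8 8:c→14,v→15 9:c→8,v→15 10:c→16,v→14 11:c→14,v→8 12:c→8,v→16 13:c→13,v→14 14:c→14,v→14 15:c→14,v→14 16:c→15,v→14 (ε-aug+det+¬).
'cccvc': |S_i|=[26, 25, 23, 16, 7, 3] end={s13,s14,s21} — reject; 5/5 deletions ∈↓L.
'ccvvv': run [26, 25, 23, 15, 10, 4] end={s13,s14,s18,s21} ∉↓L; 5/5 single-dels accept.
'cvccc': |S_i|=[26, 25, 18, 12, 8, 3] end={s13,s14,s21} — reject; 5/5 deletions ∈↓L.
'cccccv': |S_i|=[26, 25, 23, 16, 10, 5, 3] end={s13,s14,s21} rej; 6/6 del acc.
4 minimals (antichain).


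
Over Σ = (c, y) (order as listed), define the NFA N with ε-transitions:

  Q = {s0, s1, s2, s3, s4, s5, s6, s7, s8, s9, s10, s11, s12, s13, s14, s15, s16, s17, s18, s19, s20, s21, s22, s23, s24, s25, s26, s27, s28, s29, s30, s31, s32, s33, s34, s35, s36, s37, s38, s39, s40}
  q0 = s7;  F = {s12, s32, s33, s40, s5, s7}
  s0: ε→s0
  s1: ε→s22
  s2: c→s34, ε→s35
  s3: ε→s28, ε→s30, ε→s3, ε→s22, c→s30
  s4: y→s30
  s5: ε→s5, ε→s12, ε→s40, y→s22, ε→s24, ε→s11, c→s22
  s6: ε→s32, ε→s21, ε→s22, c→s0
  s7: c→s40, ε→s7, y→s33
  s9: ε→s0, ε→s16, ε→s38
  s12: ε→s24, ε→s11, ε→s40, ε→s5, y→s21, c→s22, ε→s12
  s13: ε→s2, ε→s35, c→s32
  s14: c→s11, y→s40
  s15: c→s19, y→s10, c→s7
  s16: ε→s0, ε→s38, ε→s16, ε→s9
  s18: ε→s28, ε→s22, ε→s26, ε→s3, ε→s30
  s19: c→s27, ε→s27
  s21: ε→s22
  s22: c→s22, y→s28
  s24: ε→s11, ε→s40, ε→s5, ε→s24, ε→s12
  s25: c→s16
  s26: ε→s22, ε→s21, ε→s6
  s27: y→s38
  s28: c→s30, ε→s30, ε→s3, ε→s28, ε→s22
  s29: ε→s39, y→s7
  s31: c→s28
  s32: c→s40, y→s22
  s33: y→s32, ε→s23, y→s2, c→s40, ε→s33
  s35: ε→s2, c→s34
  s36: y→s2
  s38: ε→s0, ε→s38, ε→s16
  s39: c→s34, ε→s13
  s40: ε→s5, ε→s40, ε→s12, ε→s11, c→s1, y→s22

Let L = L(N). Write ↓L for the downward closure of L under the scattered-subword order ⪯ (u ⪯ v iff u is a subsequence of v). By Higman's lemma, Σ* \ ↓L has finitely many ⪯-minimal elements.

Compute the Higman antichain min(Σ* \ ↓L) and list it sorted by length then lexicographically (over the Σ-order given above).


Antichain: [cc, cy, yyy].

|Q|=41, |F|=6, |δ|=95 (61 ε).
min D↑ (5 st, q0=0, F={3}): 0:c→1,y→2 1:c→3,y→3 2:c→1,y→4 3:c→3,y→3 4:c→1,y→3.
'cc': run [18, 12, 5] end={s1,s22,s28,s3,s30} rej; 2/2 deletions ∈↓L.
'cy': N↓-sim [18, 12, 5] end={s21,s22,s28,s3,s30} ∉↓L; 2/2 deletions ∈↓L.
'yyy': |S_i|=[18, 17, 15, 5] end={s21,s22,s28,s3,s30} — reject; 3/3 del acc.
3 obstructions.


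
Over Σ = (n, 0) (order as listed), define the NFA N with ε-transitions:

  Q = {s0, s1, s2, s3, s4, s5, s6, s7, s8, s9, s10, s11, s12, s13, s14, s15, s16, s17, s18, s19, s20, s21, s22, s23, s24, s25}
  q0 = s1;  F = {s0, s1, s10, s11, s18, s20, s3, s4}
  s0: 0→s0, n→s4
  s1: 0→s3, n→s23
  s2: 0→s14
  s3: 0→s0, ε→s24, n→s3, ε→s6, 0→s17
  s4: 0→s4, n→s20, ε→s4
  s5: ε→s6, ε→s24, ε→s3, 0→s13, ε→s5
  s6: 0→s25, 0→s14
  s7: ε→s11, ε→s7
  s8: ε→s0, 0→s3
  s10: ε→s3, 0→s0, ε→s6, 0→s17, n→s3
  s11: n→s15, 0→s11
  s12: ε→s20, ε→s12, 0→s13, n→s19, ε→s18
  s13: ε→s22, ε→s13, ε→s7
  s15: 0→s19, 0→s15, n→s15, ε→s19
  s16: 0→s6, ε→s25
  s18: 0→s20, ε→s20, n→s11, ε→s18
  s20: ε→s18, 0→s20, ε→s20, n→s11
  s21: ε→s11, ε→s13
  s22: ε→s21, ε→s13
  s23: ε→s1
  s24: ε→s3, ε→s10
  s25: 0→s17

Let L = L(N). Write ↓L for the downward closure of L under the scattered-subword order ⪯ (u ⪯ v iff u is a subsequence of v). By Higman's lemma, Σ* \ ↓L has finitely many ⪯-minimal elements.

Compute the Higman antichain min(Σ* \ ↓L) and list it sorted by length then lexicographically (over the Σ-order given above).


A = [00nnnn].

|Q|=26, |F|=8, |δ|=61 (31 ε).
min D↑ (7 st, q0=0, F={6}): 0:n→0,0→1 1:n→1,0→2 2:n→3,0→2 3:n→4,0→3 4:n→5,0→4 5:n→6,0→5 6:n→6,0→6 [Hopcroft].
'00nnnn': run [16, 14, 10, 6, 5, 3, 2] end={s15,s19} rej; 6/6 del acc.
1 words, ⪯-incomp.


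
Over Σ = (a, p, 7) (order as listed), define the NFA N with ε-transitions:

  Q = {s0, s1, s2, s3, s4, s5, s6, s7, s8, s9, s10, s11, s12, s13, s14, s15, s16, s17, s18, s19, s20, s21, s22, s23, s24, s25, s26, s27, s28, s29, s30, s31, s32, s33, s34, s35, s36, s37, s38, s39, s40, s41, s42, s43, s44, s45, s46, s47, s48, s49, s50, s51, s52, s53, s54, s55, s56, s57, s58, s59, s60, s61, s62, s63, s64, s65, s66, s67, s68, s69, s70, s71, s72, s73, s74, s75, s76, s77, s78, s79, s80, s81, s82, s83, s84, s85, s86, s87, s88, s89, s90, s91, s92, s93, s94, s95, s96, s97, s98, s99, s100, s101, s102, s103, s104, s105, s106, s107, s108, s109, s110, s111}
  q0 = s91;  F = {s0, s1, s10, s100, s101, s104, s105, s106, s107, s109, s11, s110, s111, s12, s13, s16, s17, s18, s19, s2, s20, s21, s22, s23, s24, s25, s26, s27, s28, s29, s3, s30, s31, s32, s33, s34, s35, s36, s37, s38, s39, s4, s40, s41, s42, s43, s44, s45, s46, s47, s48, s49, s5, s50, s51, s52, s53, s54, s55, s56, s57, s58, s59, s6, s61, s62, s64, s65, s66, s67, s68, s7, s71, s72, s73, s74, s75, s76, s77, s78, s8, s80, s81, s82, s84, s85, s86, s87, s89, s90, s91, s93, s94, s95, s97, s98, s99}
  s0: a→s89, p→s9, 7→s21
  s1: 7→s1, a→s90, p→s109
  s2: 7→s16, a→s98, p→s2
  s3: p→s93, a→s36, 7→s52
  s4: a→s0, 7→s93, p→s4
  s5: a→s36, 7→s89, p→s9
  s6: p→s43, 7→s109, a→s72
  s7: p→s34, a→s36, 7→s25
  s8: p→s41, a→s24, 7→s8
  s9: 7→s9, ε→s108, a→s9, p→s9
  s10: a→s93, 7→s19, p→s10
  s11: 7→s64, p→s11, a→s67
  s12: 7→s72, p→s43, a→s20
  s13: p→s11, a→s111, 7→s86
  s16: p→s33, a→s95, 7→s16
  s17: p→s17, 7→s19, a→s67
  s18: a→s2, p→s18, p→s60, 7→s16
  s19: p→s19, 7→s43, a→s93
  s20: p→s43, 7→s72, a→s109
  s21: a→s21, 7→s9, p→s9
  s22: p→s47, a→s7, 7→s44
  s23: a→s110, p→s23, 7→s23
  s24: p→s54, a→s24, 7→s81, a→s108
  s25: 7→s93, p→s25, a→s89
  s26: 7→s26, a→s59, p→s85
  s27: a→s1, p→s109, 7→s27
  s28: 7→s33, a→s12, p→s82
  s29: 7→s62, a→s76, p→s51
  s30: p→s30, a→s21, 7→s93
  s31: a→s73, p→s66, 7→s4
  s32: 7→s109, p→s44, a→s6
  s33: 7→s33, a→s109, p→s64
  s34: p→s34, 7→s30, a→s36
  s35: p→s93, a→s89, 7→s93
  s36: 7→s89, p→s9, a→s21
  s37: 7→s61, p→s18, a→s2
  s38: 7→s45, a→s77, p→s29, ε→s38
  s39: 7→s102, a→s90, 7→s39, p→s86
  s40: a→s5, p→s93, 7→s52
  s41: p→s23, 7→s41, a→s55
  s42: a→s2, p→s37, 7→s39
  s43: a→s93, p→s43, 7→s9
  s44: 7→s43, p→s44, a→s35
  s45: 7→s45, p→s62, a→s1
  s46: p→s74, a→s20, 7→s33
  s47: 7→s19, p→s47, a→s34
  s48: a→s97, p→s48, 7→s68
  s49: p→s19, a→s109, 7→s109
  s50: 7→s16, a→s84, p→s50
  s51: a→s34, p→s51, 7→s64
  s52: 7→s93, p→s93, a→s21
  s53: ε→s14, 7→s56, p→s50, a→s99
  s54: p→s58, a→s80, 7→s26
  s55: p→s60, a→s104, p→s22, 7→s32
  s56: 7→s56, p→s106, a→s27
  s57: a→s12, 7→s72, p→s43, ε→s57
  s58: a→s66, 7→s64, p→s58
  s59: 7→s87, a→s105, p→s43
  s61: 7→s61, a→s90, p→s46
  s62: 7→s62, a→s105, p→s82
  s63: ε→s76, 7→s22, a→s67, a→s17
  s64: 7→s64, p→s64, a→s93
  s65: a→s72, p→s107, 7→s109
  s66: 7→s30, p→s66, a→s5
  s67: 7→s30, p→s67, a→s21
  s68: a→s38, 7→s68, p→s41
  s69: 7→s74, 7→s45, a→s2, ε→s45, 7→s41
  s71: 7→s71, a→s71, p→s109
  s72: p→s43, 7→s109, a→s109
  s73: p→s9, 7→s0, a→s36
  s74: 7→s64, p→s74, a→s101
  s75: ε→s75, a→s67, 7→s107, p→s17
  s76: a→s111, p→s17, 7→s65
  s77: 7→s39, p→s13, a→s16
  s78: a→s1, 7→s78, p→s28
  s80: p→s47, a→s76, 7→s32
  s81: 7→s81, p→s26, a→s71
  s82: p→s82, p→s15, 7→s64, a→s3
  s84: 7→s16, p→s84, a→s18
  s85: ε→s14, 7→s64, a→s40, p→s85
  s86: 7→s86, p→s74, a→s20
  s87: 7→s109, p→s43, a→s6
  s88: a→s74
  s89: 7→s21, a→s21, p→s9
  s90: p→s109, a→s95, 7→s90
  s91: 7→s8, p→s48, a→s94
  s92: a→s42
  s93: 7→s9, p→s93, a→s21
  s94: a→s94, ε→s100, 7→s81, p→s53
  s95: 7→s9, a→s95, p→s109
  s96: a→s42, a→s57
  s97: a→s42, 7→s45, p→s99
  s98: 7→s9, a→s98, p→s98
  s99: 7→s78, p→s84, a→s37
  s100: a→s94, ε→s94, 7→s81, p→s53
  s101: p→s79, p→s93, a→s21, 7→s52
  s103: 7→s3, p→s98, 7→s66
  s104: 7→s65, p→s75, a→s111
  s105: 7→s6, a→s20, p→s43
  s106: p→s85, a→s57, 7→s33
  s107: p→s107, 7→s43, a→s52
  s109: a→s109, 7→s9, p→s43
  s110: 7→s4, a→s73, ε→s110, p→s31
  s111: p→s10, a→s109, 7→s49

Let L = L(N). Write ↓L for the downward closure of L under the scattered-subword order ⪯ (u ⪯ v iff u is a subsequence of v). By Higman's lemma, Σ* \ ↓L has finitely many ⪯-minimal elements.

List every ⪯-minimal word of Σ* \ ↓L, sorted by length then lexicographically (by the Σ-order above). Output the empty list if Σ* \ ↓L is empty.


|Q|=112, |F|=97, |δ|=325 (11 ε).
min D↑ (97 st, q0=0, F={49}): 0:a→1,p→2,7→3 1:a→1,p→4,7→5 2:a→6,p→2,7→7 3:a→8,p→9,7→3 4:a→10,p→11,7→12 5:a→13,p→14,7→5 6:a→15,p→10,7→16 7:a→17,p→9,7→7 8:a→8,p→18,7→5 9:a→19,p→20,7→9 10:a→21,p→22,7→23 11:a→22,p→11,7→24 12:a→25,p→26,7→12 13:a→13,p→27,7→13 14:a→28,p→29,7→14 15:a→30,p→21,7→31 16:a→32,p→33,7→16 17:a→34,p→35,7→16 18:a→36,p→37,7→14 19:a→38,p→39,7→40 20:a→41,p→20,7→20 21:a→30,p→42,7→43 22:a→42,p→22,7→24 23:a→32,p→44,7→23 24:a→45,p→46,7→24 25:a→32,p→27,7→25 26:a→47,p→29,7→46 27:a→27,p→48,7→49 28:a→50,p→48,7→51 29:a→52,p→29,7→53 30:a→54,p→30,7→24 31:a→55,p→56,7→31 32:a→55,p→27,7→32 33:a→50,p→57,7→33 34:a→24,p→58,7→31 35:a→59,p→60,7→33 36:a→59,p→61,7→40 37:a→62,p→37,7→53 38:a→63,p→64,7→65 39:a→66,p→61,7→67 40:a→68,p→67,7→27 41:a→69,p→70,7→71 42:a→30,p→42,7→24 43:a→55,p→72,7→43 44:a→73,p→57,7→46 45:a→45,p→27,7→49 46:a→27,p→53,7→46 47:a→73,p→48,7→74 48:a→75,p→48,7→49 49:a→49,p→49,7→49 50:a→76,p→48,7→68 51:a→68,p→48,7→27 52:a→77,p→75,7→78 53:a→75,p→53,7→53 54:a→54,p→54,7→49 55:a→45,p→27,7→55 56:a→76,p→79,7→56 57:a→80,p→57,7→53 58:a→63,p→81,7→56 59:a→63,p→82,7→65 60:a→83,p→60,7→53 61:a→83,p→61,7→84 62:a→77,p→62,7→85 63:a→27,p→86,7→87 64:a→88,p→82,7→89 65:a→74,p→89,7→27 66:a→90,p→83,7→91 67:a→92,p→67,7→48 68:a→74,p→48,7→27 69:a→90,p→49,7→93 70:a→69,p→62,7→71 71:a→93,p→71,7→75 72:a→76,p→79,7→46 73:a→76,p→48,7→74 74:a→27,p→48,7→27 75:a→94,p→75,7→49 76:a→27,p→48,7→74 77:a→90,p→49,7→95 78:a→94,p→75,7→75 79:a→96,p→79,7→53 80:a→90,p→75,7→78 81:a→88,p→81,7→53 82:a→88,p→82,7→84 83:a→90,p→83,7→85 84:a→75,p→84,7→48 85:a→94,p→85,7→75 86:a→75,p→86,7→84 87:a→27,p→84,7→27 88:a→94,p→88,7→85 89:a→78,p→89,7→48 90:a→94,p→49,7→95 91:a→95,p→91,7→75 92:a→95,p→75,7→75 93:a→95,p→49,7→94 94:a→94,p→49,7→49 95:a→94,p→49,7→94 96:a→94,p→75,7→78 (ε-aug+det+¬).
'a7ap7': |S_i|=[104, 98, 59, 29, 7, 2] end={s108,s9} — reject; 5/5 deletions ∈↓L.
'app7a7': |S_i|=[104, 98, 83, 53, 15, 7, 2] end={s108,s9} — reject; 6/6 del acc.
'paaaa7': |S_i|=[104, 97, 84, 57, 26, 8, 2] end={s108,s9} ∉↓L; 6/6 deletions ∈↓L.
'7pa777': |S_i|=[104, 90, 72, 51, 22, 6, 2] end={s108,s9} — reject; 6/6 single-dels accept.
'7ppaap': N↓-sim [104, 90, 72, 44, 24, 8, 2] end={s108,s9} rej; 6/6 deletions ∈↓L.
5 words, ⪯-incomp.

A = [a7ap7, app7a7, paaaa7, 7pa777, 7ppaap].


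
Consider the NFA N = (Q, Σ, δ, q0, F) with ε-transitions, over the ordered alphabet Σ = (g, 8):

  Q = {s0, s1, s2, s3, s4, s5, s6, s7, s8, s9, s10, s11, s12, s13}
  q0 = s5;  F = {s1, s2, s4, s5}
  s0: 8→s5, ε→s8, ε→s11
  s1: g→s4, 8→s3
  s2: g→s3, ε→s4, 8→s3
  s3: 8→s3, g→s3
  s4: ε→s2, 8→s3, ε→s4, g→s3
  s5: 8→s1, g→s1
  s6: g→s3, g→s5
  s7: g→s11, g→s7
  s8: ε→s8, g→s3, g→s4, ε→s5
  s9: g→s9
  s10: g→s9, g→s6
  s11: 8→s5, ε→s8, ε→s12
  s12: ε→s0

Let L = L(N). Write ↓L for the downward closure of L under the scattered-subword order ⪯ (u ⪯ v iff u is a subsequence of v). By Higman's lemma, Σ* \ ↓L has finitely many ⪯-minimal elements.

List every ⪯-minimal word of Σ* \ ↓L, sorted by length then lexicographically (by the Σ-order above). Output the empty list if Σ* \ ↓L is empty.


|Q|=14, |F|=4, |δ|=31 (10 ε).
min D↑ (4 st, q0=0, F={3}): 0:g→1,8→1 1:g→2,8→3 2:g→3,8→3 3:g→3,8→3.
'g8': |S_i|=[5, 4, 1] end={s3} — reject; 2/2 single-dels accept.
'88': N↓-sim [5, 4, 1] end={s3} — reject; 2/2 del acc.
'ggg': run [5, 4, 3, 1] end={s3} rej; 3/3 deletions ∈↓L.
'8gg': run [5, 4, 3, 1] end={s3} rej; 3/3 deletions ∈↓L.
4 obstructions.

min(Σ*\↓L) = [g8, 88, ggg, 8gg].


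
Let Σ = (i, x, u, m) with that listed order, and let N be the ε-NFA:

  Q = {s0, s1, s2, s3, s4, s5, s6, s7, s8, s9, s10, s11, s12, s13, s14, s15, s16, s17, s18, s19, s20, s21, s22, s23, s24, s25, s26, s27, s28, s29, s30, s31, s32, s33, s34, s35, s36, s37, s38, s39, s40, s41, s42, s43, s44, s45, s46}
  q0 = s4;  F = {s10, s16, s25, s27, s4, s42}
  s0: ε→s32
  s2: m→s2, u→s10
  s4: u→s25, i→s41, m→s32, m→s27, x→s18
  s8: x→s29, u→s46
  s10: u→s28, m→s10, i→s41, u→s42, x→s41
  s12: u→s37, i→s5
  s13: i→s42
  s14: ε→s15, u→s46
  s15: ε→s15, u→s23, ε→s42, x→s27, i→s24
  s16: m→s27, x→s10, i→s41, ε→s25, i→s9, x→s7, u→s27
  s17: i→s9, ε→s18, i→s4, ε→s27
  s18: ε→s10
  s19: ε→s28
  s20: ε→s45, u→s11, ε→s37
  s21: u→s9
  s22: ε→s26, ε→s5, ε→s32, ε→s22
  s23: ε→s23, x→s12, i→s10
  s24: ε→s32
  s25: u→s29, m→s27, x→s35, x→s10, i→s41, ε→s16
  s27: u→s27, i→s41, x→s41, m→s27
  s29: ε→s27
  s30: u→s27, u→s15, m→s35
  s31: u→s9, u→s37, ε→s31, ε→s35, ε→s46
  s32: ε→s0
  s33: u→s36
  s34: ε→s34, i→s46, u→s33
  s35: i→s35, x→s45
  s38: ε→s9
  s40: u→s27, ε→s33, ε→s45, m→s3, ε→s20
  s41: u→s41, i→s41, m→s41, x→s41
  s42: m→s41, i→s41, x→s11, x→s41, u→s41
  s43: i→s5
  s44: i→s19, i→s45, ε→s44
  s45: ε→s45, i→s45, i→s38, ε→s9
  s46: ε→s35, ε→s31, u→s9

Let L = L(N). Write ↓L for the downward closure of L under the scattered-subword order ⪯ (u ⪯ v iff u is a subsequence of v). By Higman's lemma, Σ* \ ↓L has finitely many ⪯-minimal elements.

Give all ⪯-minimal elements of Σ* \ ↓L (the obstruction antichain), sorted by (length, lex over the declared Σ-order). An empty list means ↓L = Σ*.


min(Σ*\↓L) = [i, xx, mx, xuu, xum, uux].

|Q|=47, |F|=6, |δ|=102 (33 ε).
min D↑ (6 st, q0=0, F={1}): 0:i→1,x→2,u→3,m→4 1:i→1,x→1,u→1,m→1 2:i→1,x→1,u→5,m→2 3:i→1,x→2,u→4,m→4 4:i→1,x→1,u→4,m→4 5:i→1,x→1,u→1,m→1 [Hopcroft].
'i': N↓-sim [18, 5] end={s35,s38,s41,s45,s9} rej; 1/1 deletions ∈↓L.
'xx': run [18, 11, 5] end={s11,s38,s41,s45,s9} rej; 2/2 deletions ∈↓L.
'mx': run [18, 8, 2] end={s11,s41} — reject; 2/2 deletions ∈↓L.
'xuu': |S_i|=[18, 11, 4, 1] end={s41} rej; 3/3 del acc.
'xum': |S_i|=[18, 11, 4, 1] end={s41} rej; 3/3 deletions ∈↓L.
'uux': run [18, 14, 6, 2] end={s11,s41} — reject; 3/3 single-dels accept.
6 obstructions.


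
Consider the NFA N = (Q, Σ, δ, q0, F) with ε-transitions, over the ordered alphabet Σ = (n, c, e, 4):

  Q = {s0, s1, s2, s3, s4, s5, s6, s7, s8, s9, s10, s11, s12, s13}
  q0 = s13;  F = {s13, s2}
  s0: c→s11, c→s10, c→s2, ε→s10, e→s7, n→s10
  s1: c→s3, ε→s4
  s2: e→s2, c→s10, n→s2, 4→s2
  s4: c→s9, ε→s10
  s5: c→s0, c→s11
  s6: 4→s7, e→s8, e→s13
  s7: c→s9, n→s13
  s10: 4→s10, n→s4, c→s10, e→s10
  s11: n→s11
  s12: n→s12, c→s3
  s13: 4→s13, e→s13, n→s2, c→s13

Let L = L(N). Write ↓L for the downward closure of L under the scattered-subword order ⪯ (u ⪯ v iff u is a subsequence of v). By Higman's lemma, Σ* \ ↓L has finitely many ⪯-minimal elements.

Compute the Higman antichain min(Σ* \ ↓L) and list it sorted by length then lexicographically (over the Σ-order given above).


Antichain: [nc].

|Q|=14, |F|=2, |δ|=32 (3 ε).
min D↑ (3 st, q0=0, F={2}): 0:n→1,c→0,e→0,4→0 1:n→1,c→2,e→1,4→1 2:n→2,c→2,e→2,4→2 [Hopcroft].
'nc': run [5, 4, 3] end={s10,s4,s9} — reject; 2/2 del acc.
1 obstructions.


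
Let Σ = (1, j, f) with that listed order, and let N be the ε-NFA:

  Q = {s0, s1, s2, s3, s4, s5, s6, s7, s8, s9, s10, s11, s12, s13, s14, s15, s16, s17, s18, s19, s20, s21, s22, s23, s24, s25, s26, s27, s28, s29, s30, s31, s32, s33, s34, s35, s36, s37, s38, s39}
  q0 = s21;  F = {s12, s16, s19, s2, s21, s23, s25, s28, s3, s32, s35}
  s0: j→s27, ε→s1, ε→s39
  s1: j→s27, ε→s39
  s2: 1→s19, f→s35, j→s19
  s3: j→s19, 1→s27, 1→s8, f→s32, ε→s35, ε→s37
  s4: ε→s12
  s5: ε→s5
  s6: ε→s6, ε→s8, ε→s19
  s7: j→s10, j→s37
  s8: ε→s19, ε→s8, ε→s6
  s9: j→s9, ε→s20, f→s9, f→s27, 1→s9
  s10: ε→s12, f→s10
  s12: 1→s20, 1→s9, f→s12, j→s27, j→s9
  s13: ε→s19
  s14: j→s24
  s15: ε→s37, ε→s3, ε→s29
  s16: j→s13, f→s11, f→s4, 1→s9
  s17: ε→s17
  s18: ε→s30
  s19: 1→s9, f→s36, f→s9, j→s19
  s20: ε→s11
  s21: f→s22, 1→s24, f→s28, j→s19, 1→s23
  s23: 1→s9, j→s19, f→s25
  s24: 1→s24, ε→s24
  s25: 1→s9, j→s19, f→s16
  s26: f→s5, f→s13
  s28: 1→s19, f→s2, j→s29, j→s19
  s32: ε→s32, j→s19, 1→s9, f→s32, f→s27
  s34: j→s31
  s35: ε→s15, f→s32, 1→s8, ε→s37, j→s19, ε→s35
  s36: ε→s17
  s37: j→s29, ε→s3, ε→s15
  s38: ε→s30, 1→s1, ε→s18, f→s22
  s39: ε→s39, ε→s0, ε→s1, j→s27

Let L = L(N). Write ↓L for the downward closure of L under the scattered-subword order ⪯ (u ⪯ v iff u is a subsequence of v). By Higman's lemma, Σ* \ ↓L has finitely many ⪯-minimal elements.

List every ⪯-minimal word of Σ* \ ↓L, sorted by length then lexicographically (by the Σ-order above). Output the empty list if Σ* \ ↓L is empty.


|Q|=40, |F|=11, |δ|=95 (35 ε).
min D↑ (11 st, q0=0, F={4}): 0:1→1,j→2,f→3 1:1→4,j→2,f→5 2:1→4,j→2,f→4 3:1→2,j→2,f→6 4:1→4,j→4,f→4 5:1→4,j→2,f→7 6:1→2,j→2,f→8 7:1→4,j→2,f→9 8:1→2,j→2,f→10 9:1→4,j→4,f→9 10:1→4,j→2,f→10 (ε-aug+det+¬).
'11': |S_i|=[26, 16, 5] end={s11,s20,s24,s27,s9} rej; 2/2 single-dels accept.
'j1': N↓-sim [26, 9, 4] end={s11,s20,s27,s9} ∉↓L; 2/2 del acc.
'jf': N↓-sim [26, 9, 6] end={s11,s17,s20,s27,s36,s9} rej; 2/2 single-dels accept.
'f1f': |S_i|=[26, 23, 9, 6] end={s11,s17,s20,s27,s36,s9} rej; 3/3 del acc.
'1fffj': run [26, 16, 12, 11, 8, 4] end={s11,s20,s27,s9} ∉↓L; 5/5 deletions ∈↓L.
'ffff1': run [26, 23, 20, 17, 9, 4] end={s11,s20,s27,s9} — reject; 5/5 del acc.
6 words, ⪯-incomp.

min(Σ*\↓L) = [11, j1, jf, f1f, 1fffj, ffff1].


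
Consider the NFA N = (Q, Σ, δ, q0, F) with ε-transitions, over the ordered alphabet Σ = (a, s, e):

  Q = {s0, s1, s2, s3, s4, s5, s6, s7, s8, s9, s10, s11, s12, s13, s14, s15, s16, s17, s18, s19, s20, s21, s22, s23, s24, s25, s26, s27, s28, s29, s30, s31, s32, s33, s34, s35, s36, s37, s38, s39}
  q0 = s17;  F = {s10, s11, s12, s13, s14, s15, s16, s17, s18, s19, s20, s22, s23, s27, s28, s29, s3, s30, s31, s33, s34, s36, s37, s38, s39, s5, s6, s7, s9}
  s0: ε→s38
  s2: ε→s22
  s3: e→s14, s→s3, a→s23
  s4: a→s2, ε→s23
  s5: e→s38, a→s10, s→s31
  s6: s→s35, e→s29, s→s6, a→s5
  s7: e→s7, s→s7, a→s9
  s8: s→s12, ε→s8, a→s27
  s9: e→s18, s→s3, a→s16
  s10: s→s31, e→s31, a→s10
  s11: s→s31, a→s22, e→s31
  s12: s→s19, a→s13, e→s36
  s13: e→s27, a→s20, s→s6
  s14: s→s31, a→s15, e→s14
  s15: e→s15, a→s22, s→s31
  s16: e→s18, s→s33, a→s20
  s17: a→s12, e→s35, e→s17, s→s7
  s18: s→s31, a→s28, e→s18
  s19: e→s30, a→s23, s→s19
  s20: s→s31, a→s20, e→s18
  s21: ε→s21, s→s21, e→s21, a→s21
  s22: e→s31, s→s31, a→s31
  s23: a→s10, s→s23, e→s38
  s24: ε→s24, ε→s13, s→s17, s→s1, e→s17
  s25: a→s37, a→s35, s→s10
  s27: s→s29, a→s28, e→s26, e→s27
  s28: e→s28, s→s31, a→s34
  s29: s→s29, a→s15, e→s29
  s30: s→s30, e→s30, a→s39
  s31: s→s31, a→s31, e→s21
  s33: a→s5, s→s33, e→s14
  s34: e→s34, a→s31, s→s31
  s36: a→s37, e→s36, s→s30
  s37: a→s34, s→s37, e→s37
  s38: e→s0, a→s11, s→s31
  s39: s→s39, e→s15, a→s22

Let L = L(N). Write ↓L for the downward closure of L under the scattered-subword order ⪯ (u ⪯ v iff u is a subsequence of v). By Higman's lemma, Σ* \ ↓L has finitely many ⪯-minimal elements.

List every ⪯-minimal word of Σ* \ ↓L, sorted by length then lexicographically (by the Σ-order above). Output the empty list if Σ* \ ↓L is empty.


|Q|=40, |F|=29, |δ|=109 (7 ε).
min D↑ (30 st, q0=0, F={26}): 0:a→1,s→2,e→0 1:a→3,s→4,e→5 2:a→6,s→2,e→2 3:a→7,s→8,e→9 4:a→10,s→4,e→11 5:a→12,s→11,e→5 6:a→13,s→14,e→15 7:a→7,s→16,e→15 8:a→17,s→8,e→18 9:a→19,s→18,e→9 10:a→20,s→10,e→21 11:a→22,s→11,e→11 12:a→23,s→12,e→12 13:a→7,s→24,e→15 14:a→10,s→14,e→25 15:a→19,s→16,e→15 16:a→16,s→16,e→26 17:a→20,s→16,e→21 18:a→27,s→18,e→18 19:a→23,s→16,e→19 20:a→20,s→16,e→16 21:a→28,s→16,e→21 22:a→29,s→22,e→27 23:a→16,s→16,e→23 24:a→17,s→24,e→25 25:a→27,s→16,e→25 26:a→26,s→26,e→26 27:a→29,s→16,e→27 28:a→29,s→16,e→16 29:a→16,s→16,e→16.
'aaase': run [33, 31, 25, 13, 2, 1] end={s21} ∉↓L; 5/5 single-dels accept.
'saese': |S_i|=[33, 27, 20, 11, 2, 1] end={s21} ∉↓L; 5/5 single-dels accept.
'asaaee': N↓-sim [33, 31, 21, 12, 5, 2, 1] end={s21} ∉↓L; 6/6 del acc.
'aeaaae': N↓-sim [33, 31, 18, 9, 4, 2, 1] end={s21} — reject; 6/6 del acc.
4 words, ⪯-incomp.

Antichain: [aaase, saese, asaaee, aeaaae].


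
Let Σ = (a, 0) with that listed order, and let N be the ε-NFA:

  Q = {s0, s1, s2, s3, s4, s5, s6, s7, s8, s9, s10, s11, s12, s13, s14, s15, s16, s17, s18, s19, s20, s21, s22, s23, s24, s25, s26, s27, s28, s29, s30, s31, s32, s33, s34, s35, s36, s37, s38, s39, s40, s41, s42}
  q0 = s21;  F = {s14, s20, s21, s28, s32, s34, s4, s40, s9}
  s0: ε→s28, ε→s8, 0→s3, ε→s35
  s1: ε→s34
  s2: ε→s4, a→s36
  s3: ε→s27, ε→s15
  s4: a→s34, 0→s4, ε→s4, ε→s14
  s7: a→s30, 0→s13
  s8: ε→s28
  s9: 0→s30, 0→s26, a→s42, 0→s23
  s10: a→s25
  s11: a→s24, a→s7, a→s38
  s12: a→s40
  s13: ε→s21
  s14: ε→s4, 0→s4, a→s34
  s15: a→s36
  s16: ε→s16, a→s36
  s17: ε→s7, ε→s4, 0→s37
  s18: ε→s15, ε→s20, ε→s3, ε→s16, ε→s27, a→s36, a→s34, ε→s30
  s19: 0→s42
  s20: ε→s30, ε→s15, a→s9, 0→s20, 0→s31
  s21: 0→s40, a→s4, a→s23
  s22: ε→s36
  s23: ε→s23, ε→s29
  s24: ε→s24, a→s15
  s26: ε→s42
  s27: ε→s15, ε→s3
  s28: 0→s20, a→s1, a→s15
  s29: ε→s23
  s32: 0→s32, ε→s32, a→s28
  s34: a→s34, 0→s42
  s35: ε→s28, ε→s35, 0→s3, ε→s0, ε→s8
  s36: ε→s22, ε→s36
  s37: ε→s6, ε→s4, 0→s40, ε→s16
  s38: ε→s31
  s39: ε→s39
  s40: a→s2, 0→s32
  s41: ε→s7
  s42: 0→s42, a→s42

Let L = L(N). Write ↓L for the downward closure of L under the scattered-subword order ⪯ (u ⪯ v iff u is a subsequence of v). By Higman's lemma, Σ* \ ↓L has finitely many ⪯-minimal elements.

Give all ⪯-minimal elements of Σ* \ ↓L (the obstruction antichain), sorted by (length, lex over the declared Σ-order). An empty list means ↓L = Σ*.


|Q|=43, |F|=9, |δ|=87 (44 ε).
min D↑ (9 st, q0=0, F={5}): 0:a→1,0→2 1:a→3,0→1 2:a→1,0→4 3:a→3,0→5 4:a→6,0→4 5:a→5,0→5 6:a→3,0→7 7:a→8,0→7 8:a→5,0→5.
'aa0': |S_i|=[20, 17, 11, 5] end={s23,s26,s29,s30,s42} ∉↓L; 3/3 deletions ∈↓L.
'00a0aa': run [20, 19, 17, 14, 11, 8, 1] end={s42} rej; 6/6 del acc.
2 obstructions.

A = [aa0, 00a0aa].


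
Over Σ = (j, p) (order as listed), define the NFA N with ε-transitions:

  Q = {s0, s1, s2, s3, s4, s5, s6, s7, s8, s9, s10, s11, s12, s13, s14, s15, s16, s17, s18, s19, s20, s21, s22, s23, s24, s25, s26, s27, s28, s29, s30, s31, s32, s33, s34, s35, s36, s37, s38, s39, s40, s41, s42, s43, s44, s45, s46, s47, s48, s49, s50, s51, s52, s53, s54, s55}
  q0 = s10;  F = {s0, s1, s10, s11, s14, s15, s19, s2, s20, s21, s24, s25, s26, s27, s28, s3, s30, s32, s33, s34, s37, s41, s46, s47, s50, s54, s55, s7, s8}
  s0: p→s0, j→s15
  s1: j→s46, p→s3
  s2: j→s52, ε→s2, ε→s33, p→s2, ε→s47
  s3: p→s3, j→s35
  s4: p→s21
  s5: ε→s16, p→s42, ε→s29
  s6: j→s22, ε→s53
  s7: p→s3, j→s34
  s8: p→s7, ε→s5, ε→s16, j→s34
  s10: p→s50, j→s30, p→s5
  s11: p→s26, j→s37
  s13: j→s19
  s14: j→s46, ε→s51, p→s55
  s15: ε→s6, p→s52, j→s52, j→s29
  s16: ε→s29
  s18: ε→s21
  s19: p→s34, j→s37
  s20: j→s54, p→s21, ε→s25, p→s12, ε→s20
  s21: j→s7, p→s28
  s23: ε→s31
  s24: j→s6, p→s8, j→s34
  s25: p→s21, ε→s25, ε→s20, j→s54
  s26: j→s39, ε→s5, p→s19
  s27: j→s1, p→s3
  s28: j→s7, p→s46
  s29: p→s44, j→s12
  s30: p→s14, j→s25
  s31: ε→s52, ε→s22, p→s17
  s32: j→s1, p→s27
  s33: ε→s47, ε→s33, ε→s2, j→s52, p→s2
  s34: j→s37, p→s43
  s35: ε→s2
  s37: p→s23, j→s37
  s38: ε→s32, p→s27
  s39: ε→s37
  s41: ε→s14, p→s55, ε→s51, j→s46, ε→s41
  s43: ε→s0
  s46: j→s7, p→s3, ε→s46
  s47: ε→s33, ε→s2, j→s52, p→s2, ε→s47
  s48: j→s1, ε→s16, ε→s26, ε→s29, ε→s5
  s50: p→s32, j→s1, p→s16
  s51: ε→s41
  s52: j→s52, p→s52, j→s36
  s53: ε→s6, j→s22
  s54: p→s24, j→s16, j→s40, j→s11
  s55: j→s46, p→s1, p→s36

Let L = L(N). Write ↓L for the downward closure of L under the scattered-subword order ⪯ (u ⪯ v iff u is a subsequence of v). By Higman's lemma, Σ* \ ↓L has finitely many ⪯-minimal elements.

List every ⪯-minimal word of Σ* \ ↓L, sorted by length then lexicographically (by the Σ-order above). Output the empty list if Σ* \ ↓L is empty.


|Q|=56, |F|=29, |δ|=119 (40 ε).
min D↑ (26 st, q0=0, F={22}): 0:j→1,p→2 1:j→3,p→4 2:j→5,p→6 3:j→7,p→8 4:j→9,p→10 5:j→9,p→11 6:j→5,p→12 7:j→13,p→14 8:j→15,p→16 9:j→15,p→11 10:j→9,p→5 11:j→17,p→11 12:j→5,p→11 13:j→18,p→19 14:j→20,p→21 15:j→20,p→11 16:j→15,p→9 17:j→22,p→17 18:j→18,p→22 19:j→18,p→23 20:j→18,p→24 21:j→20,p→15 22:j→22,p→22 23:j→18,p→20 24:j→25,p→24 25:j→22,p→22 (ε-aug+det+¬).
'pjpjj': run [48, 41, 25, 19, 13, 6] end={s12,s22,s29,s36,s44,s52} ∉↓L; 5/5 single-dels accept.
'jjjjjp': |S_i|=[48, 44, 38, 33, 28, 14, 7] end={s17,s22,s23,s31,s36,s44,s52} — reject; 6/6 del acc.
'ppppjj': |S_i|=[48, 41, 33, 26, 19, 13, 6] end={s12,s22,s29,s36,s44,s52} — reject; 6/6 deletions ∈↓L.
3 words, ⪯-incomp.

Antichain: [pjpjj, jjjjjp, ppppjj].


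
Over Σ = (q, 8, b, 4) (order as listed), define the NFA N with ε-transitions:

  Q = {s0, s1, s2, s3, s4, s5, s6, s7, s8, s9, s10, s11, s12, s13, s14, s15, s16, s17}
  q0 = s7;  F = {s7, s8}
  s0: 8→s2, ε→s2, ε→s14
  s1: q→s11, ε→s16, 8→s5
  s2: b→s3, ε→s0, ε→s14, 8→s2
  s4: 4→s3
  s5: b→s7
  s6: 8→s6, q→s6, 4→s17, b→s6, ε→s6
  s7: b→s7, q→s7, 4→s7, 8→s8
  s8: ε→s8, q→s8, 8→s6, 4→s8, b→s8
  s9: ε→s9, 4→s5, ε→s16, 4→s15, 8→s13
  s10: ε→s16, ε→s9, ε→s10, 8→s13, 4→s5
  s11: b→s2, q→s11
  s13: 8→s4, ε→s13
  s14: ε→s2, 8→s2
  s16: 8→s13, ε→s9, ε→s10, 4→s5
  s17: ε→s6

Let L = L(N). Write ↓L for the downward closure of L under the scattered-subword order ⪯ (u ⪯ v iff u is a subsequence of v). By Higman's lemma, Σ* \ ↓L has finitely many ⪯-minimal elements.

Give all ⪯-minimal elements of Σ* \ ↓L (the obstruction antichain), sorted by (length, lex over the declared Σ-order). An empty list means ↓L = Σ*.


|Q|=18, |F|=2, |δ|=47 (17 ε).
min D↑ (3 st, q0=0, F={2}): 0:q→0,8→1,b→0,4→0 1:q→1,8→2,b→1,4→1 2:q→2,8→2,b→2,4→2 (ε-aug+det+¬).
'88': N↓-sim [4, 3, 2] end={s17,s6} — reject; 2/2 single-dels accept.
1 obstructions.

A = [88].


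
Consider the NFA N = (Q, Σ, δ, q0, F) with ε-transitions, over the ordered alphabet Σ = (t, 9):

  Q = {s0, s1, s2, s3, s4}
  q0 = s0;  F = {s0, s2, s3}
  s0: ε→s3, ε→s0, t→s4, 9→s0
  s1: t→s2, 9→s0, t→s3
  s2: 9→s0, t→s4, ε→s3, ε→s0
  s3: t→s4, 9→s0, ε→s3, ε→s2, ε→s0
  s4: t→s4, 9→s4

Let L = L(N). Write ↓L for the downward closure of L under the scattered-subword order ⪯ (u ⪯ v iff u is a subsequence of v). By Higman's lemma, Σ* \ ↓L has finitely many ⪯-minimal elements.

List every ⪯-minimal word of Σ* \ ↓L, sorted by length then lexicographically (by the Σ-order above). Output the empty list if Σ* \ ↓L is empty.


|Q|=5, |F|=3, |δ|=18 (7 ε).
min D↑ (2 st, q0=0, F={1}): 0:t→1,9→0 1:t→1,9→1 [Hopcroft].
't': N↓-sim [4, 1] end={s4} ∉↓L; 1/1 deletions ∈↓L.
1 words, ⪯-incomp.

min(Σ*\↓L) = [t].


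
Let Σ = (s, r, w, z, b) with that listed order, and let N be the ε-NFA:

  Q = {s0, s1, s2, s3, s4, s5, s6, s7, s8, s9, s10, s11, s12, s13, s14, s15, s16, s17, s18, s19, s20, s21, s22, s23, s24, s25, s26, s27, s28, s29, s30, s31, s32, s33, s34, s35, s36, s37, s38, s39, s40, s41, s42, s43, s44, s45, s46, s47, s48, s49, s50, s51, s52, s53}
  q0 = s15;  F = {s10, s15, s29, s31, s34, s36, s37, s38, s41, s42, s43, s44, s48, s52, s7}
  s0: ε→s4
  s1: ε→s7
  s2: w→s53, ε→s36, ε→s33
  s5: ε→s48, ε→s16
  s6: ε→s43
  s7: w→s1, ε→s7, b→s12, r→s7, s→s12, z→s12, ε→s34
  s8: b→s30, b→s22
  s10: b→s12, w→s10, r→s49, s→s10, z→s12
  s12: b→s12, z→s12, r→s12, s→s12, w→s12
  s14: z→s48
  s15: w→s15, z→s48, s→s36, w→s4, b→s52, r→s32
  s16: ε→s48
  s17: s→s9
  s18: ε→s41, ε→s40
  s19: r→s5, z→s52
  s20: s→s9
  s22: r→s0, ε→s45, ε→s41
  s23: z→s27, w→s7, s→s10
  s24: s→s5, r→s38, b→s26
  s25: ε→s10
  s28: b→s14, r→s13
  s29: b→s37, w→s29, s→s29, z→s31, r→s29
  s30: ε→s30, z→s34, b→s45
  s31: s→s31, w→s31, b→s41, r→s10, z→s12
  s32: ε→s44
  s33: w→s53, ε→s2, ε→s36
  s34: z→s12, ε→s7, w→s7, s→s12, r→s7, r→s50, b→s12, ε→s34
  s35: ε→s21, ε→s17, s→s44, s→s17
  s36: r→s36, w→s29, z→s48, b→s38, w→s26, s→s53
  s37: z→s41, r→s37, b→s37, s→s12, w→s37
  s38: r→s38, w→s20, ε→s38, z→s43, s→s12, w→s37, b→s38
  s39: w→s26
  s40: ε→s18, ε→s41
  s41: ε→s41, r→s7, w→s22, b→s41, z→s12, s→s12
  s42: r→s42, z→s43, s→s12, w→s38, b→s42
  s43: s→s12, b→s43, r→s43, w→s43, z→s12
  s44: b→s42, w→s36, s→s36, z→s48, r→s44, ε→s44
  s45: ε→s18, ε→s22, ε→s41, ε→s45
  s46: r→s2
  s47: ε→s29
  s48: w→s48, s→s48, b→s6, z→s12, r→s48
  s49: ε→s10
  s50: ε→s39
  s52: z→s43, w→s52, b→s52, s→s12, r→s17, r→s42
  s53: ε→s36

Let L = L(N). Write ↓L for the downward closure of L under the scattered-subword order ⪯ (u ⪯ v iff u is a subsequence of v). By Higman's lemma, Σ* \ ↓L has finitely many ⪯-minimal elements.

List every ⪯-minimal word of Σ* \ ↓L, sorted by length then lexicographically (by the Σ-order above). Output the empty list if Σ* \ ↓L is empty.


|Q|=54, |F|=15, |δ|=145 (36 ε).
min D↑ (15 st, q0=0, F={8}): 0:s→1,r→2,w→0,z→3,b→4 1:s→1,r→1,w→5,z→3,b→6 2:s→1,r→2,w→1,z→3,b→7 3:s→3,r→3,w→3,z→8,b→9 4:s→8,r→7,w→4,z→9,b→4 5:s→5,r→5,w→5,z→10,b→11 6:s→8,r→6,w→11,z→9,b→6 7:s→8,r→7,w→6,z→9,b→7 8:s→8,r→8,w→8,z→8,b→8 9:s→8,r→9,w→9,z→8,b→9 10:s→10,r→12,w→10,z→8,b→13 11:s→8,r→11,w→11,z→13,b→11 12:s→12,r→12,w→12,z→8,b→8 13:s→8,r→14,w→13,z→8,b→13 14:s→8,r→14,w→14,z→8,b→8 (ε-aug+det+¬).
'zz': |S_i|=[33, 20, 1] end={s12} — reject; 2/2 deletions ∈↓L.
'bs': run [33, 23, 2] end={s12,s9} ∉↓L; 2/2 del acc.
'swzrb': |S_i|=[33, 27, 24, 17, 11, 1] end={s12} — reject; 5/5 deletions ∈↓L.
'rwwzrb': |S_i|=[33, 31, 27, 24, 17, 11, 1] end={s12} rej; 6/6 del acc.
4 obstructions.

min(Σ*\↓L) = [zz, bs, swzrb, rwwzrb].


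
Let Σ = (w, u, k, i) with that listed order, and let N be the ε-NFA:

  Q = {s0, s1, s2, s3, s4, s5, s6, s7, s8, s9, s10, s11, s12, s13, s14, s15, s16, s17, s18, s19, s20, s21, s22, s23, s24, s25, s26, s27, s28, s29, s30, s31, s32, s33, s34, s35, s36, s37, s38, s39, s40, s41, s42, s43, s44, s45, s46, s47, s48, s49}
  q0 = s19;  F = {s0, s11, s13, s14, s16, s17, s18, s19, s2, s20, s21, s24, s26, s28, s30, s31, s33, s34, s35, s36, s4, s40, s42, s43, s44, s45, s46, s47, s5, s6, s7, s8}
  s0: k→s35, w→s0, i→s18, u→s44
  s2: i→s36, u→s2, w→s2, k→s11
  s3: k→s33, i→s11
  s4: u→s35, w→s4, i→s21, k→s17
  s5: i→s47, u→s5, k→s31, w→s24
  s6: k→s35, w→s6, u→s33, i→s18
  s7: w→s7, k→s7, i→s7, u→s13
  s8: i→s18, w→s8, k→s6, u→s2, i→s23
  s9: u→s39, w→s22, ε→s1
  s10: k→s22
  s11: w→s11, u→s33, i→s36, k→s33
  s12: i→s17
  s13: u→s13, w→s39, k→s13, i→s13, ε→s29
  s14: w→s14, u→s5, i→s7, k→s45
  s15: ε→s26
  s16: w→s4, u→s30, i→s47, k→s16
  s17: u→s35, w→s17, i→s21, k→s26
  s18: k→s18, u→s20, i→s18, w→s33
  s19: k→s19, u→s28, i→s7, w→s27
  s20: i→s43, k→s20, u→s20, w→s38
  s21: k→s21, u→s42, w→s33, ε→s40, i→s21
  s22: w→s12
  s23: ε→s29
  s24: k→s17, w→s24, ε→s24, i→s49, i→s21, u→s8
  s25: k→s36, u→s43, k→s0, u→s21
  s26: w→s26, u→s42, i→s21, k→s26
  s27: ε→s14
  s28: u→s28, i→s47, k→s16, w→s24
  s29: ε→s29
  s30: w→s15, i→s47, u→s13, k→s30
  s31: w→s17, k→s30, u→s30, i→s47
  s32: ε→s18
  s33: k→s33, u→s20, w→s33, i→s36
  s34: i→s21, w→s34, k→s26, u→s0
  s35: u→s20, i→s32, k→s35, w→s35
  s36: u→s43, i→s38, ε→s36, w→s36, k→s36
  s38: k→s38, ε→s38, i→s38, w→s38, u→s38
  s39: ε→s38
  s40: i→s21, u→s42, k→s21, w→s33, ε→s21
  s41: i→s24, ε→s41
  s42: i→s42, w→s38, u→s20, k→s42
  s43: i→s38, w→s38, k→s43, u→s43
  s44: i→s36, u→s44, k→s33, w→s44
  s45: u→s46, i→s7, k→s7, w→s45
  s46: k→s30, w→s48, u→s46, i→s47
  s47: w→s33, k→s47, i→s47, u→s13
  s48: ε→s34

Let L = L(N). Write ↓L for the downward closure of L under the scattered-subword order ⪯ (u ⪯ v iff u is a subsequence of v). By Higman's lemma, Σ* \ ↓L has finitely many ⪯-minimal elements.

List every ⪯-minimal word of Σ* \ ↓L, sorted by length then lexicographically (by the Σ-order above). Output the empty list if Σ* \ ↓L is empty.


|Q|=50, |F|=32, |δ|=161 (15 ε).
min D↑ (32 st, q0=0, F={18}): 0:w→1,u→2,k→0,i→3 1:w→1,u→4,k→5,i→3 2:w→6,u→2,k→7,i→8 3:w→3,u→9,k→3,i→3 4:w→6,u→4,k→10,i→8 5:w→5,u→11,k→3,i→3 6:w→6,u→12,k→13,i→14 7:w→15,u→16,k→7,i→8 8:w→17,u→9,k→8,i→8 9:w→18,u→9,k→9,i→9 10:w→13,u→16,k→16,i→8 11:w→19,u→11,k→16,i→8 12:w→12,u→20,k→21,i→22 13:w→13,u→23,k→24,i→14 14:w→17,u→25,k→14,i→14 15:w→15,u→23,k→13,i→14 16:w→24,u→9,k→16,i→8 17:w→17,u→26,k→17,i→27 18:w→18,u→18,k→18,i→18 19:w→19,u→28,k→24,i→14 20:w→20,u→20,k→29,i→27 21:w→21,u→17,k→23,i→22 22:w→17,u→26,k→22,i→22 23:w→23,u→26,k→23,i→22 24:w→24,u→25,k→24,i→14 25:w→18,u→26,k→25,i→25 26:w→18,u→26,k→26,i→30 27:w→27,u→30,k→27,i→18 28:w→28,u→31,k→23,i→22 29:w→29,u→17,k→17,i→27 30:w→18,u→30,k→30,i→18 31:w→31,u→31,k→17,i→27 [Hopcroft].
'iuw': N↓-sim [41, 17, 7, 2] end={s38,s39} rej; 3/3 del acc.
'wkkuw': N↓-sim [41, 38, 29, 19, 7, 2] end={s38,s39} ∉↓L; 5/5 single-dels accept.
'ukuuw': N↓-sim [41, 36, 24, 18, 7, 2] end={s38,s39} — reject; 5/5 del acc.
'uiwii': run [41, 36, 16, 6, 3, 1] end={s38} rej; 5/5 del acc.
'uwuuii': |S_i|=[41, 36, 28, 17, 8, 3, 1] end={s38} — reject; 6/6 deletions ∈↓L.
5 minimals (antichain).

min(Σ*\↓L) = [iuw, wkkuw, ukuuw, uiwii, uwuuii].
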